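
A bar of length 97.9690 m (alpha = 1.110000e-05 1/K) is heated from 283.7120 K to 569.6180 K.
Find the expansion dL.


dT = 285.9060 K
dL = 1.110000e-05 * 97.9690 * 285.9060 = 0.310910 m
L_final = 98.279910 m

dL = 0.310910 m


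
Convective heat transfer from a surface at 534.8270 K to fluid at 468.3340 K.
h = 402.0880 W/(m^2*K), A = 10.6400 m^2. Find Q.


dT = 66.4930 K
Q = 402.0880 * 10.6400 * 66.4930 = 284471.4378 W

284471.4378 W


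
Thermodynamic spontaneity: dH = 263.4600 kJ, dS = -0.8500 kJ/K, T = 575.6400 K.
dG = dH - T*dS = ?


T*dS = 575.6400 * -0.8500 = -489.2940 kJ
dG = 263.4600 + 489.2940 = 752.7540 kJ (non-spontaneous)

dG = 752.7540 kJ, non-spontaneous


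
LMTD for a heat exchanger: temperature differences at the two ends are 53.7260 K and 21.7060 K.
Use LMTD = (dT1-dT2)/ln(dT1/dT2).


dT1/dT2 = 2.4752
ln(dT1/dT2) = 0.9063
LMTD = 32.0200 / 0.9063 = 35.3301 K

35.3301 K


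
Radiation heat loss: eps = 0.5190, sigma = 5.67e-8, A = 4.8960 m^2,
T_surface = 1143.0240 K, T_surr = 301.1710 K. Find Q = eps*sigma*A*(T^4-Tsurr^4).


T^4 = 1.7070e+12
Tsurr^4 = 8.2272e+09
Q = 0.5190 * 5.67e-8 * 4.8960 * 1.6987e+12 = 244745.6262 W

244745.6262 W


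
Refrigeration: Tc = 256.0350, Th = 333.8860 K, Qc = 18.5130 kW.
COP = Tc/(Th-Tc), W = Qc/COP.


COP = 256.0350 / 77.8510 = 3.2888
W = 18.5130 / 3.2888 = 5.6291 kW

COP = 3.2888, W = 5.6291 kW


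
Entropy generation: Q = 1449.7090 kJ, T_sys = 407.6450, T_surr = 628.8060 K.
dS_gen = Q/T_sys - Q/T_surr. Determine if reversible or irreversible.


dS_sys = 1449.7090/407.6450 = 3.5563 kJ/K
dS_surr = -1449.7090/628.8060 = -2.3055 kJ/K
dS_gen = 3.5563 - 2.3055 = 1.2508 kJ/K (irreversible)

dS_gen = 1.2508 kJ/K, irreversible


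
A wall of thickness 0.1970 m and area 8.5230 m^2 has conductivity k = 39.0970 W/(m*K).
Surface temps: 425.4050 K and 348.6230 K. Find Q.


dT = 76.7820 K
Q = 39.0970 * 8.5230 * 76.7820 / 0.1970 = 129876.0635 W

129876.0635 W


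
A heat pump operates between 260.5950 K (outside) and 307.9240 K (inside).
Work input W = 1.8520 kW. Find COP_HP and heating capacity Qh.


COP = 307.9240 / 47.3290 = 6.5060
Qh = 6.5060 * 1.8520 = 12.0492 kW

COP = 6.5060, Qh = 12.0492 kW


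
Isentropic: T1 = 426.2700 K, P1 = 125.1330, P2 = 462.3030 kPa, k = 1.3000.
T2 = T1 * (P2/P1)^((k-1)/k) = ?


(k-1)/k = 0.2308
(P2/P1)^exp = 1.3520
T2 = 426.2700 * 1.3520 = 576.3137 K

576.3137 K


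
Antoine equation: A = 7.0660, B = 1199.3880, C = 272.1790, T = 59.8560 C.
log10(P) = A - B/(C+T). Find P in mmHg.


C+T = 332.0350
B/(C+T) = 3.6122
log10(P) = 7.0660 - 3.6122 = 3.4538
P = 10^3.4538 = 2842.9312 mmHg

2842.9312 mmHg


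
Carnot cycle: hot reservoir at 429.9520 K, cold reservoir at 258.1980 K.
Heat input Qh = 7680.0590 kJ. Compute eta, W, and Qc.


eta = 1 - 258.1980/429.9520 = 0.3995
W = 0.3995 * 7680.0590 = 3067.9724 kJ
Qc = 7680.0590 - 3067.9724 = 4612.0866 kJ

eta = 39.9472%, W = 3067.9724 kJ, Qc = 4612.0866 kJ


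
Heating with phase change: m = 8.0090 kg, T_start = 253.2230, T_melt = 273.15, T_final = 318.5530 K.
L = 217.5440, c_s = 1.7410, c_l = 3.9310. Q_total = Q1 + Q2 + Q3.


Q1 (sensible, solid) = 8.0090 * 1.7410 * 19.9270 = 277.8555 kJ
Q2 (latent) = 8.0090 * 217.5440 = 1742.3099 kJ
Q3 (sensible, liquid) = 8.0090 * 3.9310 * 45.4030 = 1429.4399 kJ
Q_total = 3449.6052 kJ

3449.6052 kJ


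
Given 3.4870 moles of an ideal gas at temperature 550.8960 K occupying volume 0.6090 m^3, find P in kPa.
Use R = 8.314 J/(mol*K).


P = nRT/V = 3.4870 * 8.314 * 550.8960 / 0.6090
= 15970.9808 / 0.6090 = 26224.9274 Pa = 26.2249 kPa

26.2249 kPa


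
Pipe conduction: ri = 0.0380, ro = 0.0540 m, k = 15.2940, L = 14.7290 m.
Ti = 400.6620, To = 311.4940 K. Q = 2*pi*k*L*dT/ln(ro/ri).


dT = 89.1680 K
ln(ro/ri) = 0.3514
Q = 2*pi*15.2940*14.7290*89.1680 / 0.3514 = 359156.8026 W

359156.8026 W


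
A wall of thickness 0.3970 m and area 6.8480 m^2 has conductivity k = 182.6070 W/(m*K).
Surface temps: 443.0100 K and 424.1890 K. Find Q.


dT = 18.8210 K
Q = 182.6070 * 6.8480 * 18.8210 / 0.3970 = 59283.4352 W

59283.4352 W


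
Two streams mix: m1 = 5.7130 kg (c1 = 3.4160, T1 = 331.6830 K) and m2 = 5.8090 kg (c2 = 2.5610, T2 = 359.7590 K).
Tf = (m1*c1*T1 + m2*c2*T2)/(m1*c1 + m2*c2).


num = 11825.0757
den = 34.3925
Tf = 343.8276 K

343.8276 K


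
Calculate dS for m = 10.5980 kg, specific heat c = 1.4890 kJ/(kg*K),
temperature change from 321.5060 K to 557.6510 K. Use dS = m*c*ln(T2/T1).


T2/T1 = 1.7345
ln(T2/T1) = 0.5507
dS = 10.5980 * 1.4890 * 0.5507 = 8.6905 kJ/K

8.6905 kJ/K


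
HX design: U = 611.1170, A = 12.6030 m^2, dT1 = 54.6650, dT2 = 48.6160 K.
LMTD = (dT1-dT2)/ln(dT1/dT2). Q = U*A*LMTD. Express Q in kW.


LMTD = 51.5814 K
Q = 611.1170 * 12.6030 * 51.5814 = 397275.1681 W = 397.2752 kW

397.2752 kW


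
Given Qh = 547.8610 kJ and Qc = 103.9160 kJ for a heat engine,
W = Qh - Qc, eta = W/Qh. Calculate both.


W = 547.8610 - 103.9160 = 443.9450 kJ
eta = 443.9450 / 547.8610 = 0.8103 = 81.0324%

W = 443.9450 kJ, eta = 81.0324%


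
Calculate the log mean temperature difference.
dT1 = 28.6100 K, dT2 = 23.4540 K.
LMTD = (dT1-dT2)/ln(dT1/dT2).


dT1/dT2 = 1.2198
ln(dT1/dT2) = 0.1987
LMTD = 5.1560 / 0.1987 = 25.9467 K

25.9467 K


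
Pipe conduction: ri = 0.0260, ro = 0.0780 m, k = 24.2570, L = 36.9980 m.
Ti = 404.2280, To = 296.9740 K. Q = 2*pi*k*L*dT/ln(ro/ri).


dT = 107.2540 K
ln(ro/ri) = 1.0986
Q = 2*pi*24.2570*36.9980*107.2540 / 1.0986 = 550508.7802 W

550508.7802 W


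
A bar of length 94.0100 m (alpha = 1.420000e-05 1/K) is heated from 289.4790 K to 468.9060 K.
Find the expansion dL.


dT = 179.4270 K
dL = 1.420000e-05 * 94.0100 * 179.4270 = 0.239525 m
L_final = 94.249525 m

dL = 0.239525 m


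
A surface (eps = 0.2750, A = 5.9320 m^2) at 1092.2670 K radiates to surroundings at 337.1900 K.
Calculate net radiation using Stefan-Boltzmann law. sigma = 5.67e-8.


T^4 = 1.4234e+12
Tsurr^4 = 1.2927e+10
Q = 0.2750 * 5.67e-8 * 5.9320 * 1.4104e+12 = 130457.7384 W

130457.7384 W


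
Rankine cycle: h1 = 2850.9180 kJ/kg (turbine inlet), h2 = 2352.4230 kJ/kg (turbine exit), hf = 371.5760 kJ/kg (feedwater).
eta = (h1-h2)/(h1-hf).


W = 498.4950 kJ/kg
Q_in = 2479.3420 kJ/kg
eta = 0.2011 = 20.1059%

eta = 20.1059%


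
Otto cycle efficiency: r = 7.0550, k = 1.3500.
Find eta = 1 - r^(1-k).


r^(k-1) = 1.9814
eta = 1 - 1/1.9814 = 0.4953 = 49.5308%

49.5308%


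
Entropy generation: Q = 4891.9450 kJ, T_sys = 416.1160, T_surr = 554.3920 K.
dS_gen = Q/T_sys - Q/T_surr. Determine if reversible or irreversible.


dS_sys = 4891.9450/416.1160 = 11.7562 kJ/K
dS_surr = -4891.9450/554.3920 = -8.8240 kJ/K
dS_gen = 11.7562 - 8.8240 = 2.9322 kJ/K (irreversible)

dS_gen = 2.9322 kJ/K, irreversible


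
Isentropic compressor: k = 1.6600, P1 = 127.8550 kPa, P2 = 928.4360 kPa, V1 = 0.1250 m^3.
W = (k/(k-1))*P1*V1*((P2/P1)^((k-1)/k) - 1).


(k-1)/k = 0.3976
(P2/P1)^exp = 2.1996
W = 2.5152 * 127.8550 * 0.1250 * (2.1996 - 1) = 48.2192 kJ

48.2192 kJ


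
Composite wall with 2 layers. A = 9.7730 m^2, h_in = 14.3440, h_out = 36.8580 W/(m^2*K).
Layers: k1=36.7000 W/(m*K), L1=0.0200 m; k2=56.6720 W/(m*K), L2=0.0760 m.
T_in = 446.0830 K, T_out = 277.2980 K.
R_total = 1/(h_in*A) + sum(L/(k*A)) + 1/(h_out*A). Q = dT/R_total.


R_conv_in = 1/(14.3440*9.7730) = 0.0071
R_1 = 0.0200/(36.7000*9.7730) = 5.5762e-05
R_2 = 0.0760/(56.6720*9.7730) = 0.0001
R_conv_out = 1/(36.8580*9.7730) = 0.0028
R_total = 0.0101 K/W
Q = 168.7850 / 0.0101 = 16707.0833 W

R_total = 0.0101 K/W, Q = 16707.0833 W


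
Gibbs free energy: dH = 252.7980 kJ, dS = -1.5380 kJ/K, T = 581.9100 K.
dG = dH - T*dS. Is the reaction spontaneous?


T*dS = 581.9100 * -1.5380 = -894.9776 kJ
dG = 252.7980 + 894.9776 = 1147.7756 kJ (non-spontaneous)

dG = 1147.7756 kJ, non-spontaneous


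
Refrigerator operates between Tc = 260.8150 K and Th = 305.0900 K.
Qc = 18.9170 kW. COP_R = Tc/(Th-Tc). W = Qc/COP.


COP = 260.8150 / 44.2750 = 5.8908
W = 18.9170 / 5.8908 = 3.2113 kW

COP = 5.8908, W = 3.2113 kW


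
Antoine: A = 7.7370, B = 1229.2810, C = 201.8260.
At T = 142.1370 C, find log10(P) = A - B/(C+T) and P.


C+T = 343.9630
B/(C+T) = 3.5739
log10(P) = 7.7370 - 3.5739 = 4.1631
P = 10^4.1631 = 14558.7578 mmHg

14558.7578 mmHg


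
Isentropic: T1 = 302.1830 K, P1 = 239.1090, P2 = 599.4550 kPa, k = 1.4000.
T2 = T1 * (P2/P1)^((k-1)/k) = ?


(k-1)/k = 0.2857
(P2/P1)^exp = 1.3003
T2 = 302.1830 * 1.3003 = 392.9307 K

392.9307 K


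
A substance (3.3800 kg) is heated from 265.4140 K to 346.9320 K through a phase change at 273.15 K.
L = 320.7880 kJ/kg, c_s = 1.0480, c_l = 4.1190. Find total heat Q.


Q1 (sensible, solid) = 3.3800 * 1.0480 * 7.7360 = 27.4028 kJ
Q2 (latent) = 3.3800 * 320.7880 = 1084.2634 kJ
Q3 (sensible, liquid) = 3.3800 * 4.1190 * 73.7820 = 1027.2092 kJ
Q_total = 2138.8754 kJ

2138.8754 kJ


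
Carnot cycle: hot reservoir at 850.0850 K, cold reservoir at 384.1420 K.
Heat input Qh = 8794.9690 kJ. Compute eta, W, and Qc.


eta = 1 - 384.1420/850.0850 = 0.5481
W = 0.5481 * 8794.9690 = 4820.6406 kJ
Qc = 8794.9690 - 4820.6406 = 3974.3284 kJ

eta = 54.8113%, W = 4820.6406 kJ, Qc = 3974.3284 kJ


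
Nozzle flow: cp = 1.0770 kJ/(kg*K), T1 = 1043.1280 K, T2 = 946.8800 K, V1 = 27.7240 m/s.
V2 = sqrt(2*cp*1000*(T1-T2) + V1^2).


dT = 96.2480 K
2*cp*1000*dT = 207318.1920
V1^2 = 768.6202
V2 = sqrt(208086.8122) = 456.1653 m/s

456.1653 m/s


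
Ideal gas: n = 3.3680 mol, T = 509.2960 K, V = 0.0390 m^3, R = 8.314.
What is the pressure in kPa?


P = nRT/V = 3.3680 * 8.314 * 509.2960 / 0.0390
= 14261.0784 / 0.0390 = 365668.6776 Pa = 365.6687 kPa

365.6687 kPa


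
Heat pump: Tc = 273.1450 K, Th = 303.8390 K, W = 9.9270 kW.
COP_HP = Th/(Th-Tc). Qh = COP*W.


COP = 303.8390 / 30.6940 = 9.8990
Qh = 9.8990 * 9.9270 = 98.2671 kW

COP = 9.8990, Qh = 98.2671 kW


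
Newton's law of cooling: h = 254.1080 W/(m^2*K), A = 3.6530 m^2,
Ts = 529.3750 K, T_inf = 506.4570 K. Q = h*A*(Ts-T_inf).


dT = 22.9180 K
Q = 254.1080 * 3.6530 * 22.9180 = 21273.7830 W

21273.7830 W


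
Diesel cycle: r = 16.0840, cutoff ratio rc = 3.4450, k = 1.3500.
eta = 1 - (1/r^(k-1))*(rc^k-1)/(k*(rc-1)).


r^(k-1) = 2.6439
rc^k = 5.3114
eta = 0.5060 = 50.5959%

50.5959%


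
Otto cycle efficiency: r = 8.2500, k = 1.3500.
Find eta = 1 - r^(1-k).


r^(k-1) = 2.0930
eta = 1 - 1/2.0930 = 0.5222 = 52.2206%

52.2206%


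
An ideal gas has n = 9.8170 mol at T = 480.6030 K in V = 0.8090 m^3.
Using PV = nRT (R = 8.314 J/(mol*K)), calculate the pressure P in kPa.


P = nRT/V = 9.8170 * 8.314 * 480.6030 / 0.8090
= 39226.1142 / 0.8090 = 48487.1622 Pa = 48.4872 kPa

48.4872 kPa


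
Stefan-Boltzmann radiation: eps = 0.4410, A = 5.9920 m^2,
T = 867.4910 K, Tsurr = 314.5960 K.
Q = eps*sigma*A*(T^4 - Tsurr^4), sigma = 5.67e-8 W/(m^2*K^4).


T^4 = 5.6632e+11
Tsurr^4 = 9.7952e+09
Q = 0.4410 * 5.67e-8 * 5.9920 * 5.5652e+11 = 83382.7014 W

83382.7014 W


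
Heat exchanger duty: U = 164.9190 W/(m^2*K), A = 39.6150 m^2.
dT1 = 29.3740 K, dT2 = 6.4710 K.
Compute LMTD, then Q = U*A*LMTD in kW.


LMTD = 15.1397 K
Q = 164.9190 * 39.6150 * 15.1397 = 98911.5848 W = 98.9116 kW

98.9116 kW


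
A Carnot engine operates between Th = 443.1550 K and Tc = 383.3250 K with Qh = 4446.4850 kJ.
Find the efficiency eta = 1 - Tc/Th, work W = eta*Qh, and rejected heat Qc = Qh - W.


eta = 1 - 383.3250/443.1550 = 0.1350
W = 0.1350 * 4446.4850 = 600.3164 kJ
Qc = 4446.4850 - 600.3164 = 3846.1686 kJ

eta = 13.5009%, W = 600.3164 kJ, Qc = 3846.1686 kJ


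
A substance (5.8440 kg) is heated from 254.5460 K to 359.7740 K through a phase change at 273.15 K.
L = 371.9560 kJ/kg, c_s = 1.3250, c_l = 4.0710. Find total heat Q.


Q1 (sensible, solid) = 5.8440 * 1.3250 * 18.6040 = 144.0564 kJ
Q2 (latent) = 5.8440 * 371.9560 = 2173.7109 kJ
Q3 (sensible, liquid) = 5.8440 * 4.0710 * 86.6240 = 2060.8650 kJ
Q_total = 4378.6322 kJ

4378.6322 kJ


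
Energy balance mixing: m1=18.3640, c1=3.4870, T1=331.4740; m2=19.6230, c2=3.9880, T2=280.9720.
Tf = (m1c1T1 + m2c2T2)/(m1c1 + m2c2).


num = 43213.9185
den = 142.2918
Tf = 303.6993 K

303.6993 K


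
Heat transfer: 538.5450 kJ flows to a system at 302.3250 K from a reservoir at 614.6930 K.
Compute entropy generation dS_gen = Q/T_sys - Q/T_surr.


dS_sys = 538.5450/302.3250 = 1.7813 kJ/K
dS_surr = -538.5450/614.6930 = -0.8761 kJ/K
dS_gen = 1.7813 - 0.8761 = 0.9052 kJ/K (irreversible)

dS_gen = 0.9052 kJ/K, irreversible


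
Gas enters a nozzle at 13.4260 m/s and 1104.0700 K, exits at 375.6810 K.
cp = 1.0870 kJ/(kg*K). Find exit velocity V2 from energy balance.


dT = 728.3890 K
2*cp*1000*dT = 1583517.6860
V1^2 = 180.2575
V2 = sqrt(1583697.9435) = 1258.4506 m/s

1258.4506 m/s


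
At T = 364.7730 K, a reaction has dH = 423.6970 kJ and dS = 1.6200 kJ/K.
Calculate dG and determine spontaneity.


T*dS = 364.7730 * 1.6200 = 590.9323 kJ
dG = 423.6970 - 590.9323 = -167.2353 kJ (spontaneous)

dG = -167.2353 kJ, spontaneous


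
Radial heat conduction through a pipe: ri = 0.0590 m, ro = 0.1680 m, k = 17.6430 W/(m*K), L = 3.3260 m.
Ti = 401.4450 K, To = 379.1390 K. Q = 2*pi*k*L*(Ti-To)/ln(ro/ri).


dT = 22.3060 K
ln(ro/ri) = 1.0464
Q = 2*pi*17.6430*3.3260*22.3060 / 1.0464 = 7859.3658 W

7859.3658 W


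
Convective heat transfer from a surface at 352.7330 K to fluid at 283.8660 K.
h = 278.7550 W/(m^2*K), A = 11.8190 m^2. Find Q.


dT = 68.8670 K
Q = 278.7550 * 11.8190 * 68.8670 = 226889.5863 W

226889.5863 W


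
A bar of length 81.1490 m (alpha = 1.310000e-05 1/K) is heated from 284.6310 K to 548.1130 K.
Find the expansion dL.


dT = 263.4820 K
dL = 1.310000e-05 * 81.1490 * 263.4820 = 0.280095 m
L_final = 81.429095 m

dL = 0.280095 m


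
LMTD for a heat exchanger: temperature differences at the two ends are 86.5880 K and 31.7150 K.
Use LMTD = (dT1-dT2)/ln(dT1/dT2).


dT1/dT2 = 2.7302
ln(dT1/dT2) = 1.0044
LMTD = 54.8730 / 1.0044 = 54.6342 K

54.6342 K


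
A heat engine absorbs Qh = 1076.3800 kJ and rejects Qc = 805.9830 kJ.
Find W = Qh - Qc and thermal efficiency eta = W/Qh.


W = 1076.3800 - 805.9830 = 270.3970 kJ
eta = 270.3970 / 1076.3800 = 0.2512 = 25.1210%

W = 270.3970 kJ, eta = 25.1210%


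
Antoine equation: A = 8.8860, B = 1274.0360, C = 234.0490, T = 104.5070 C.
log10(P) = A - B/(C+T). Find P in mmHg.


C+T = 338.5560
B/(C+T) = 3.7631
log10(P) = 8.8860 - 3.7631 = 5.1229
P = 10^5.1229 = 132694.5199 mmHg

132694.5199 mmHg


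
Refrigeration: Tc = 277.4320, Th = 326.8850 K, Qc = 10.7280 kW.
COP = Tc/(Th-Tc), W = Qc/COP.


COP = 277.4320 / 49.4530 = 5.6100
W = 10.7280 / 5.6100 = 1.9123 kW

COP = 5.6100, W = 1.9123 kW


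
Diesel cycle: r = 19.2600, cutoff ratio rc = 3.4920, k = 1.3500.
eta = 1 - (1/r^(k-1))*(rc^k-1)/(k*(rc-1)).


r^(k-1) = 2.8160
rc^k = 5.4094
eta = 0.5346 = 53.4554%

53.4554%


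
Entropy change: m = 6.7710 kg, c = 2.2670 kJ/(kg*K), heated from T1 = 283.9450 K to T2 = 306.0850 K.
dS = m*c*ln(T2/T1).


T2/T1 = 1.0780
ln(T2/T1) = 0.0751
dS = 6.7710 * 2.2670 * 0.0751 = 1.1525 kJ/K

1.1525 kJ/K


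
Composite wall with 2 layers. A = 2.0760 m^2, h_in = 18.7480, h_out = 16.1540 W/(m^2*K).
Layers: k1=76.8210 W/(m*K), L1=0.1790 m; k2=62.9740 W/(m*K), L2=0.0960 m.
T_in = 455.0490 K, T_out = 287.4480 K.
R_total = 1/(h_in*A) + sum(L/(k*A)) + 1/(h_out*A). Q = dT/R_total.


R_conv_in = 1/(18.7480*2.0760) = 0.0257
R_1 = 0.1790/(76.8210*2.0760) = 0.0011
R_2 = 0.0960/(62.9740*2.0760) = 0.0007
R_conv_out = 1/(16.1540*2.0760) = 0.0298
R_total = 0.0574 K/W
Q = 167.6010 / 0.0574 = 2921.4636 W

R_total = 0.0574 K/W, Q = 2921.4636 W


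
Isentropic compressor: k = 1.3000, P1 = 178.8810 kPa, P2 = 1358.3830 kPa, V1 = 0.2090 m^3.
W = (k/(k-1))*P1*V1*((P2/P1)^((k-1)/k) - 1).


(k-1)/k = 0.2308
(P2/P1)^exp = 1.5966
W = 4.3333 * 178.8810 * 0.2090 * (1.5966 - 1) = 96.6451 kJ

96.6451 kJ


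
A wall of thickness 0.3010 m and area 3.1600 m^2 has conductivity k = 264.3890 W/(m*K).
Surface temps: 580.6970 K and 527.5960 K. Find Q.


dT = 53.1010 K
Q = 264.3890 * 3.1600 * 53.1010 / 0.3010 = 147389.5419 W

147389.5419 W


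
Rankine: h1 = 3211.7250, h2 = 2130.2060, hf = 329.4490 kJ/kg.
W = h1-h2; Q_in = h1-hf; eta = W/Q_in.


W = 1081.5190 kJ/kg
Q_in = 2882.2760 kJ/kg
eta = 0.3752 = 37.5231%

eta = 37.5231%


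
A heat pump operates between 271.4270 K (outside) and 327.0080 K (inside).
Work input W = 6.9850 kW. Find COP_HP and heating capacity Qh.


COP = 327.0080 / 55.5810 = 5.8834
Qh = 5.8834 * 6.9850 = 41.0959 kW

COP = 5.8834, Qh = 41.0959 kW


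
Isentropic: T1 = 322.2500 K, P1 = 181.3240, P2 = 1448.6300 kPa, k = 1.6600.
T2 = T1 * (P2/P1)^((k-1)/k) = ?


(k-1)/k = 0.3976
(P2/P1)^exp = 2.2847
T2 = 322.2500 * 2.2847 = 736.2395 K

736.2395 K


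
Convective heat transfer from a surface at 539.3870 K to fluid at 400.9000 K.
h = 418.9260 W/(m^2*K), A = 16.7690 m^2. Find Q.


dT = 138.4870 K
Q = 418.9260 * 16.7690 * 138.4870 = 972867.0334 W

972867.0334 W


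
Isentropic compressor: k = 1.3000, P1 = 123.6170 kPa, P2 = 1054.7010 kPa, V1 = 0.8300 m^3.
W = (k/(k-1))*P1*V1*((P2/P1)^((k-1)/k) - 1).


(k-1)/k = 0.2308
(P2/P1)^exp = 1.6401
W = 4.3333 * 123.6170 * 0.8300 * (1.6401 - 1) = 284.5735 kJ

284.5735 kJ


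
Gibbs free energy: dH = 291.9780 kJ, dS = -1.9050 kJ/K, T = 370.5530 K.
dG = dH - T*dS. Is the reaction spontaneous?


T*dS = 370.5530 * -1.9050 = -705.9035 kJ
dG = 291.9780 + 705.9035 = 997.8815 kJ (non-spontaneous)

dG = 997.8815 kJ, non-spontaneous


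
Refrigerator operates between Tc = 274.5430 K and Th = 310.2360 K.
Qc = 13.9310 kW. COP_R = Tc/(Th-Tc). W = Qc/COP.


COP = 274.5430 / 35.6930 = 7.6918
W = 13.9310 / 7.6918 = 1.8112 kW

COP = 7.6918, W = 1.8112 kW


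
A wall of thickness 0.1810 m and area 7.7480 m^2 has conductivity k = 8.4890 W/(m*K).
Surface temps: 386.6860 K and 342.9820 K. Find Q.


dT = 43.7040 K
Q = 8.4890 * 7.7480 * 43.7040 / 0.1810 = 15881.3990 W

15881.3990 W


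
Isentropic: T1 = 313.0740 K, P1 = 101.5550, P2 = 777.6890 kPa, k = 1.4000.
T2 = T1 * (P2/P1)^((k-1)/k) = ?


(k-1)/k = 0.2857
(P2/P1)^exp = 1.7890
T2 = 313.0740 * 1.7890 = 560.0778 K

560.0778 K


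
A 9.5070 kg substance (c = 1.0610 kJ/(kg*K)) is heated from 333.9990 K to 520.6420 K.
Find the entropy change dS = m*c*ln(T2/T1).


T2/T1 = 1.5588
ln(T2/T1) = 0.4439
dS = 9.5070 * 1.0610 * 0.4439 = 4.4778 kJ/K

4.4778 kJ/K


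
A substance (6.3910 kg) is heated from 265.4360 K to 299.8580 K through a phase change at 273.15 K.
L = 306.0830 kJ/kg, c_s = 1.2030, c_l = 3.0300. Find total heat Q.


Q1 (sensible, solid) = 6.3910 * 1.2030 * 7.7140 = 59.3081 kJ
Q2 (latent) = 6.3910 * 306.0830 = 1956.1765 kJ
Q3 (sensible, liquid) = 6.3910 * 3.0300 * 26.7080 = 517.1932 kJ
Q_total = 2532.6778 kJ

2532.6778 kJ


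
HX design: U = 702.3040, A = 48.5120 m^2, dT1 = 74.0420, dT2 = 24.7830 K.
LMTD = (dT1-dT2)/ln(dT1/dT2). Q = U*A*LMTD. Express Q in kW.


LMTD = 45.0070 K
Q = 702.3040 * 48.5120 * 45.0070 = 1533395.6933 W = 1533.3957 kW

1533.3957 kW


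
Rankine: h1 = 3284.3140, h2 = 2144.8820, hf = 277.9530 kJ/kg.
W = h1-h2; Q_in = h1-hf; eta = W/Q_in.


W = 1139.4320 kJ/kg
Q_in = 3006.3610 kJ/kg
eta = 0.3790 = 37.9007%

eta = 37.9007%


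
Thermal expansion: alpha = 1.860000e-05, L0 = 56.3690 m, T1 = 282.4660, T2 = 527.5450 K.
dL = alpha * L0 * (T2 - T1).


dT = 245.0790 K
dL = 1.860000e-05 * 56.3690 * 245.0790 = 0.256956 m
L_final = 56.625956 m

dL = 0.256956 m


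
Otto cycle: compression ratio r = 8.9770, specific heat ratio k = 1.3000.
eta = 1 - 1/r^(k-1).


r^(k-1) = 1.9317
eta = 1 - 1/1.9317 = 0.4823 = 48.2321%

48.2321%


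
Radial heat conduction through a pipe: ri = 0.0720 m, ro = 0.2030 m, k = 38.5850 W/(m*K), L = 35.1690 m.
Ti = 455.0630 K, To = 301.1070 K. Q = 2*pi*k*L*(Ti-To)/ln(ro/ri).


dT = 153.9560 K
ln(ro/ri) = 1.0365
Q = 2*pi*38.5850*35.1690*153.9560 / 1.0365 = 1266394.4662 W

1266394.4662 W


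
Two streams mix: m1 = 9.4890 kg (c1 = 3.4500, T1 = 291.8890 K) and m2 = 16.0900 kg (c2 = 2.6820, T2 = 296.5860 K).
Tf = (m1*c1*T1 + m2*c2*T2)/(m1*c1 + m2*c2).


num = 22354.2731
den = 75.8904
Tf = 294.5598 K

294.5598 K


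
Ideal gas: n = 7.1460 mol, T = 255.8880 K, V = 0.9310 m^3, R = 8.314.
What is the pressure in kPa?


P = nRT/V = 7.1460 * 8.314 * 255.8880 / 0.9310
= 15202.7779 / 0.9310 = 16329.5144 Pa = 16.3295 kPa

16.3295 kPa


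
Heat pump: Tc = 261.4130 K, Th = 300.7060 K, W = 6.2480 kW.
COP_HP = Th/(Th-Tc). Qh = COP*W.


COP = 300.7060 / 39.2930 = 7.6529
Qh = 7.6529 * 6.2480 = 47.8154 kW

COP = 7.6529, Qh = 47.8154 kW


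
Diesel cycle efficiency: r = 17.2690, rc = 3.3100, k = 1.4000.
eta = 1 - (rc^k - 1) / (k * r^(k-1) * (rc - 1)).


r^(k-1) = 3.1254
rc^k = 5.3427
eta = 0.5704 = 57.0354%

57.0354%


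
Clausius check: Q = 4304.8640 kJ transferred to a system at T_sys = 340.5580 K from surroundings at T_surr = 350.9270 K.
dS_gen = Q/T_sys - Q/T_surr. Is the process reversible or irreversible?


dS_sys = 4304.8640/340.5580 = 12.6406 kJ/K
dS_surr = -4304.8640/350.9270 = -12.2671 kJ/K
dS_gen = 12.6406 - 12.2671 = 0.3735 kJ/K (irreversible)

dS_gen = 0.3735 kJ/K, irreversible


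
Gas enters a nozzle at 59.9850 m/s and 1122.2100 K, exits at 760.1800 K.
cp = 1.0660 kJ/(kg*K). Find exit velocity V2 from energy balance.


dT = 362.0300 K
2*cp*1000*dT = 771847.9600
V1^2 = 3598.2002
V2 = sqrt(775446.1602) = 880.5942 m/s

880.5942 m/s


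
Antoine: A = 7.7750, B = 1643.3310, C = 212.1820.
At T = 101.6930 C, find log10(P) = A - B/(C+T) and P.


C+T = 313.8750
B/(C+T) = 5.2356
log10(P) = 7.7750 - 5.2356 = 2.5394
P = 10^2.5394 = 346.2402 mmHg

346.2402 mmHg


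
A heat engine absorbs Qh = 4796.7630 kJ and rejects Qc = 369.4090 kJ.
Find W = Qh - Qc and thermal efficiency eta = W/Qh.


W = 4796.7630 - 369.4090 = 4427.3540 kJ
eta = 4427.3540 / 4796.7630 = 0.9230 = 92.2988%

W = 4427.3540 kJ, eta = 92.2988%


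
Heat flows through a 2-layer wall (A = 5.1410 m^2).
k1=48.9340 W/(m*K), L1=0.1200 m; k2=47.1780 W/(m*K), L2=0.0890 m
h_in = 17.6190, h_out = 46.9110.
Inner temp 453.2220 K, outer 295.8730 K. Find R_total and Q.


R_conv_in = 1/(17.6190*5.1410) = 0.0110
R_1 = 0.1200/(48.9340*5.1410) = 0.0005
R_2 = 0.0890/(47.1780*5.1410) = 0.0004
R_conv_out = 1/(46.9110*5.1410) = 0.0041
R_total = 0.0160 K/W
Q = 157.3490 / 0.0160 = 9815.6221 W

R_total = 0.0160 K/W, Q = 9815.6221 W


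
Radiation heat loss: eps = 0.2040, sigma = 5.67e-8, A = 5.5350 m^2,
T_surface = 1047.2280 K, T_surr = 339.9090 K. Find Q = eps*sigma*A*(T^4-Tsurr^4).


T^4 = 1.2027e+12
Tsurr^4 = 1.3349e+10
Q = 0.2040 * 5.67e-8 * 5.5350 * 1.1894e+12 = 76146.2691 W

76146.2691 W


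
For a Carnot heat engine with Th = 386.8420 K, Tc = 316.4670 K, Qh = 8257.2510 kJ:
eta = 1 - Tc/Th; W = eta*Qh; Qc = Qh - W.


eta = 1 - 316.4670/386.8420 = 0.1819
W = 0.1819 * 8257.2510 = 1502.1741 kJ
Qc = 8257.2510 - 1502.1741 = 6755.0769 kJ

eta = 18.1922%, W = 1502.1741 kJ, Qc = 6755.0769 kJ


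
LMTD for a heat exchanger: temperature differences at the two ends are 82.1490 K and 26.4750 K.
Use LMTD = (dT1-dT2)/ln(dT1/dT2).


dT1/dT2 = 3.1029
ln(dT1/dT2) = 1.1323
LMTD = 55.6740 / 1.1323 = 49.1675 K

49.1675 K


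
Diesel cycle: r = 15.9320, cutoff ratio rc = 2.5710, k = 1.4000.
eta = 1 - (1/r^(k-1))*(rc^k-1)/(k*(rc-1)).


r^(k-1) = 3.0263
rc^k = 3.7510
eta = 0.5867 = 58.6693%

58.6693%


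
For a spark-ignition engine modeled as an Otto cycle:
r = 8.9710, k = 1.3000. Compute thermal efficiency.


r^(k-1) = 1.9313
eta = 1 - 1/1.9313 = 0.4822 = 48.2217%

48.2217%


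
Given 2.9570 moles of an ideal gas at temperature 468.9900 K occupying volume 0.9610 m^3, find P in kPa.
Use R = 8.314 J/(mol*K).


P = nRT/V = 2.9570 * 8.314 * 468.9900 / 0.9610
= 11529.8837 / 0.9610 = 11997.7978 Pa = 11.9978 kPa

11.9978 kPa


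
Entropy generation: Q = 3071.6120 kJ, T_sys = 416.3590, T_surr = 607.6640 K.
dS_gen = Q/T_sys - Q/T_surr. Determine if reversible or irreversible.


dS_sys = 3071.6120/416.3590 = 7.3773 kJ/K
dS_surr = -3071.6120/607.6640 = -5.0548 kJ/K
dS_gen = 7.3773 - 5.0548 = 2.3225 kJ/K (irreversible)

dS_gen = 2.3225 kJ/K, irreversible


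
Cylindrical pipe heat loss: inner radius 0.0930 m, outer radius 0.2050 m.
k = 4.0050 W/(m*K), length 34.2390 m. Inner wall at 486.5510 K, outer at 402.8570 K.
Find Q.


dT = 83.6940 K
ln(ro/ri) = 0.7904
Q = 2*pi*4.0050*34.2390*83.6940 / 0.7904 = 91231.5581 W

91231.5581 W


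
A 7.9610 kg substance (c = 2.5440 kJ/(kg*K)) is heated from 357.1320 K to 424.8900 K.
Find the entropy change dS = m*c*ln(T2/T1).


T2/T1 = 1.1897
ln(T2/T1) = 0.1737
dS = 7.9610 * 2.5440 * 0.1737 = 3.5184 kJ/K

3.5184 kJ/K


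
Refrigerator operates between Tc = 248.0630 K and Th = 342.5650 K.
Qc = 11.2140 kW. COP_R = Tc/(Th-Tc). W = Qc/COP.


COP = 248.0630 / 94.5020 = 2.6249
W = 11.2140 / 2.6249 = 4.2721 kW

COP = 2.6249, W = 4.2721 kW


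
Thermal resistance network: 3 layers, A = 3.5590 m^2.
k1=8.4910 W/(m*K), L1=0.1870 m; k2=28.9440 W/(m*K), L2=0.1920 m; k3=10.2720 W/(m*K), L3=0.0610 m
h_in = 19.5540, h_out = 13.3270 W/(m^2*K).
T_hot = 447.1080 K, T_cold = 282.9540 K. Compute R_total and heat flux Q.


R_conv_in = 1/(19.5540*3.5590) = 0.0144
R_1 = 0.1870/(8.4910*3.5590) = 0.0062
R_2 = 0.1920/(28.9440*3.5590) = 0.0019
R_3 = 0.0610/(10.2720*3.5590) = 0.0017
R_conv_out = 1/(13.3270*3.5590) = 0.0211
R_total = 0.0452 K/W
Q = 164.1540 / 0.0452 = 3633.8815 W

R_total = 0.0452 K/W, Q = 3633.8815 W


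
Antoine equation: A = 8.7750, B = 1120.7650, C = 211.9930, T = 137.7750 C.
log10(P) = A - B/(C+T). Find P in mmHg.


C+T = 349.7680
B/(C+T) = 3.2043
log10(P) = 8.7750 - 3.2043 = 5.5707
P = 10^5.5707 = 372126.2326 mmHg

372126.2326 mmHg


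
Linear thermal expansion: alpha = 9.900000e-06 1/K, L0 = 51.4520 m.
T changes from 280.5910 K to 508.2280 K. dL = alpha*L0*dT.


dT = 227.6370 K
dL = 9.900000e-06 * 51.4520 * 227.6370 = 0.115953 m
L_final = 51.567953 m

dL = 0.115953 m


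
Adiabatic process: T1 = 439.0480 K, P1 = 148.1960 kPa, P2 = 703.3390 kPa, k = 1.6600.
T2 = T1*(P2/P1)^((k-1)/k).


(k-1)/k = 0.3976
(P2/P1)^exp = 1.8574
T2 = 439.0480 * 1.8574 = 815.4805 K

815.4805 K


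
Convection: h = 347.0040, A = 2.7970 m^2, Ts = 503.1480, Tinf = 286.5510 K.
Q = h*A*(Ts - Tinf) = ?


dT = 216.5970 K
Q = 347.0040 * 2.7970 * 216.5970 = 210222.5910 W

210222.5910 W


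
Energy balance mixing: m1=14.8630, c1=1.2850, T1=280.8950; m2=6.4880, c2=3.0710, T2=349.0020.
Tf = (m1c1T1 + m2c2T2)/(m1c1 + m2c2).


num = 12318.5430
den = 39.0236
Tf = 315.6690 K

315.6690 K


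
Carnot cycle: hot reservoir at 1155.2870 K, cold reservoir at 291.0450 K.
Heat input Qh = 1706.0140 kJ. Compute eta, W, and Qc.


eta = 1 - 291.0450/1155.2870 = 0.7481
W = 0.7481 * 1706.0140 = 1276.2274 kJ
Qc = 1706.0140 - 1276.2274 = 429.7866 kJ

eta = 74.8076%, W = 1276.2274 kJ, Qc = 429.7866 kJ


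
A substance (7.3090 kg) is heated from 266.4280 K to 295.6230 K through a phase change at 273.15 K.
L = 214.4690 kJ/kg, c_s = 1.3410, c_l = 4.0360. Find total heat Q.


Q1 (sensible, solid) = 7.3090 * 1.3410 * 6.7220 = 65.8848 kJ
Q2 (latent) = 7.3090 * 214.4690 = 1567.5539 kJ
Q3 (sensible, liquid) = 7.3090 * 4.0360 * 22.4730 = 662.9338 kJ
Q_total = 2296.3725 kJ

2296.3725 kJ


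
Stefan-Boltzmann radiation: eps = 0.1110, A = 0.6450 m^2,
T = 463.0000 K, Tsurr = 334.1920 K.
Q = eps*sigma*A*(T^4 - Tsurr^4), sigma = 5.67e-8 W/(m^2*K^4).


T^4 = 4.5954e+10
Tsurr^4 = 1.2473e+10
Q = 0.1110 * 5.67e-8 * 0.6450 * 3.3481e+10 = 135.9127 W

135.9127 W


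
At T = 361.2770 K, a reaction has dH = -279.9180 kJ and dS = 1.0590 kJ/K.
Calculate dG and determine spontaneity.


T*dS = 361.2770 * 1.0590 = 382.5923 kJ
dG = -279.9180 - 382.5923 = -662.5103 kJ (spontaneous)

dG = -662.5103 kJ, spontaneous


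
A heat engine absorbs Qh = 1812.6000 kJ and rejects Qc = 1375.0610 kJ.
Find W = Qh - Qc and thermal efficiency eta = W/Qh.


W = 1812.6000 - 1375.0610 = 437.5390 kJ
eta = 437.5390 / 1812.6000 = 0.2414 = 24.1388%

W = 437.5390 kJ, eta = 24.1388%


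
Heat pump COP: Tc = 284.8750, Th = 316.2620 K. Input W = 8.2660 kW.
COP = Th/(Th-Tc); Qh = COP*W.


COP = 316.2620 / 31.3870 = 10.0762
Qh = 10.0762 * 8.2660 = 83.2900 kW

COP = 10.0762, Qh = 83.2900 kW


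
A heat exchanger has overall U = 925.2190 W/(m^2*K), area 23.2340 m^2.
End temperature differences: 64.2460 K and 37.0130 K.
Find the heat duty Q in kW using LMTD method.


LMTD = 49.3843 K
Q = 925.2190 * 23.2340 * 49.3843 = 1061592.0702 W = 1061.5921 kW

1061.5921 kW


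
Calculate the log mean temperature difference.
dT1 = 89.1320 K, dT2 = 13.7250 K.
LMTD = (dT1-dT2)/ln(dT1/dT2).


dT1/dT2 = 6.4941
ln(dT1/dT2) = 1.8709
LMTD = 75.4070 / 1.8709 = 40.3052 K

40.3052 K


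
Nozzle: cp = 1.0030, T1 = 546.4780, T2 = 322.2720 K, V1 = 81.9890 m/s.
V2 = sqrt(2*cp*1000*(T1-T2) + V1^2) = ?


dT = 224.2060 K
2*cp*1000*dT = 449757.2360
V1^2 = 6722.1961
V2 = sqrt(456479.4321) = 675.6326 m/s

675.6326 m/s


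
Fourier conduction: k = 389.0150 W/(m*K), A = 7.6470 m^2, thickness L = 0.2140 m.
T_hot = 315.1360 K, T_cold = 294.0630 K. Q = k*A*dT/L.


dT = 21.0730 K
Q = 389.0150 * 7.6470 * 21.0730 / 0.2140 = 292934.1684 W

292934.1684 W


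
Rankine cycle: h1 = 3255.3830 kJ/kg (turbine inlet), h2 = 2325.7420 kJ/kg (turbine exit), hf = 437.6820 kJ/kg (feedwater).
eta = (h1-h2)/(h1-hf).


W = 929.6410 kJ/kg
Q_in = 2817.7010 kJ/kg
eta = 0.3299 = 32.9929%

eta = 32.9929%


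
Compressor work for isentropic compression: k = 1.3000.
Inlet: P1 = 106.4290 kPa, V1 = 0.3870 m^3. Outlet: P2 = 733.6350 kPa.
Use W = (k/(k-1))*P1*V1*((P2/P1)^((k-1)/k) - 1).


(k-1)/k = 0.2308
(P2/P1)^exp = 1.5613
W = 4.3333 * 106.4290 * 0.3870 * (1.5613 - 1) = 100.1785 kJ

100.1785 kJ


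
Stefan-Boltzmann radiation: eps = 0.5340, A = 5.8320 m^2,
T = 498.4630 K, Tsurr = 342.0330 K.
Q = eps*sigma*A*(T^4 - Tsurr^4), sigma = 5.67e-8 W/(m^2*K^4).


T^4 = 6.1735e+10
Tsurr^4 = 1.3686e+10
Q = 0.5340 * 5.67e-8 * 5.8320 * 4.8049e+10 = 8484.5301 W

8484.5301 W


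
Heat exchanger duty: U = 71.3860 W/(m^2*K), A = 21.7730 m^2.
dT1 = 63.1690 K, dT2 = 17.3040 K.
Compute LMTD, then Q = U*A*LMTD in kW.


LMTD = 35.4204 K
Q = 71.3860 * 21.7730 * 35.4204 = 55053.4502 W = 55.0535 kW

55.0535 kW


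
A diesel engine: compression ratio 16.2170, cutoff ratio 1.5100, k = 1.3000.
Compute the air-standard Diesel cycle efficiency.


r^(k-1) = 2.3067
rc^k = 1.7087
eta = 0.5366 = 53.6587%

53.6587%


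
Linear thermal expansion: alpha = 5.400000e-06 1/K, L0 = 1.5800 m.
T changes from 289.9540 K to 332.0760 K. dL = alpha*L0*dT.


dT = 42.1220 K
dL = 5.400000e-06 * 1.5800 * 42.1220 = 0.000359 m
L_final = 1.580359 m

dL = 0.000359 m


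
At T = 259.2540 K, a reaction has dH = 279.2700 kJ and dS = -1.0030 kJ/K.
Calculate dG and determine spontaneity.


T*dS = 259.2540 * -1.0030 = -260.0318 kJ
dG = 279.2700 + 260.0318 = 539.3018 kJ (non-spontaneous)

dG = 539.3018 kJ, non-spontaneous


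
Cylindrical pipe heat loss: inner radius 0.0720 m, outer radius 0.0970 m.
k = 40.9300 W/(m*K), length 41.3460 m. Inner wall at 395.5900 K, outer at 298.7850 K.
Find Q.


dT = 96.8050 K
ln(ro/ri) = 0.2980
Q = 2*pi*40.9300*41.3460*96.8050 / 0.2980 = 3453593.8863 W

3453593.8863 W


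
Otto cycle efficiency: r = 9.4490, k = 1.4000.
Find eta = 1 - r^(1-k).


r^(k-1) = 2.4556
eta = 1 - 1/2.4556 = 0.5928 = 59.2764%

59.2764%


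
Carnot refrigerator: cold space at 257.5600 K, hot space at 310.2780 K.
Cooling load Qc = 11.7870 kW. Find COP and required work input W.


COP = 257.5600 / 52.7180 = 4.8856
W = 11.7870 / 4.8856 = 2.4126 kW

COP = 4.8856, W = 2.4126 kW


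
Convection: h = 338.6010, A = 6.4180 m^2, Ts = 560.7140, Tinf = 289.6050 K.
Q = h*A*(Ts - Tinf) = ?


dT = 271.1090 K
Q = 338.6010 * 6.4180 * 271.1090 = 589158.1425 W

589158.1425 W


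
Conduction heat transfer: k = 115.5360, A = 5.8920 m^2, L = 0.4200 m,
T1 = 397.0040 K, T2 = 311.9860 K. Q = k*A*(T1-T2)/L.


dT = 85.0180 K
Q = 115.5360 * 5.8920 * 85.0180 / 0.4200 = 137797.6019 W

137797.6019 W


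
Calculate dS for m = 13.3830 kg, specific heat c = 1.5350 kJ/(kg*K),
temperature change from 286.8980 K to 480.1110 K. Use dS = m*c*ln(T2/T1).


T2/T1 = 1.6735
ln(T2/T1) = 0.5149
dS = 13.3830 * 1.5350 * 0.5149 = 10.5773 kJ/K

10.5773 kJ/K


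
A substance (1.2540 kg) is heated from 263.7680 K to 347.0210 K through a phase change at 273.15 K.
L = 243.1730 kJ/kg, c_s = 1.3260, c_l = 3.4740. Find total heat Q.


Q1 (sensible, solid) = 1.2540 * 1.3260 * 9.3820 = 15.6004 kJ
Q2 (latent) = 1.2540 * 243.1730 = 304.9389 kJ
Q3 (sensible, liquid) = 1.2540 * 3.4740 * 73.8710 = 321.8113 kJ
Q_total = 642.3507 kJ

642.3507 kJ


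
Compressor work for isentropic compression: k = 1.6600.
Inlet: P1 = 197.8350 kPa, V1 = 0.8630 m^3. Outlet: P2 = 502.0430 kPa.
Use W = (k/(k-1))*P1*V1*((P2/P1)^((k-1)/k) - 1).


(k-1)/k = 0.3976
(P2/P1)^exp = 1.4481
W = 2.5152 * 197.8350 * 0.8630 * (1.4481 - 1) = 192.4241 kJ

192.4241 kJ


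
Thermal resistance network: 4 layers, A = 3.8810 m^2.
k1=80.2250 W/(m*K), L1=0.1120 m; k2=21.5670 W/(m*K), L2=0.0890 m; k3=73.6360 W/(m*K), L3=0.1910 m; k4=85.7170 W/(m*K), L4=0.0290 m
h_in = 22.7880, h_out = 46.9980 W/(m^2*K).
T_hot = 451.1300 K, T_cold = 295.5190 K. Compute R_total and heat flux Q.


R_conv_in = 1/(22.7880*3.8810) = 0.0113
R_1 = 0.1120/(80.2250*3.8810) = 0.0004
R_2 = 0.0890/(21.5670*3.8810) = 0.0011
R_3 = 0.1910/(73.6360*3.8810) = 0.0007
R_4 = 0.0290/(85.7170*3.8810) = 8.7174e-05
R_conv_out = 1/(46.9980*3.8810) = 0.0055
R_total = 0.0190 K/W
Q = 155.6110 / 0.0190 = 8203.8307 W

R_total = 0.0190 K/W, Q = 8203.8307 W


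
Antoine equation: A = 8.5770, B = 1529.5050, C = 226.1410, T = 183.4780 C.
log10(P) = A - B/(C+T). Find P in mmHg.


C+T = 409.6190
B/(C+T) = 3.7340
log10(P) = 8.5770 - 3.7340 = 4.8430
P = 10^4.8430 = 69667.4862 mmHg

69667.4862 mmHg


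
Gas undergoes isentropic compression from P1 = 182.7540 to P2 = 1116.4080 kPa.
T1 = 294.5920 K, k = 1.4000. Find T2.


(k-1)/k = 0.2857
(P2/P1)^exp = 1.6771
T2 = 294.5920 * 1.6771 = 494.0601 K

494.0601 K


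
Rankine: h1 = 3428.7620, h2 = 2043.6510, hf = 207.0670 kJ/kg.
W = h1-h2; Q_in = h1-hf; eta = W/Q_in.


W = 1385.1110 kJ/kg
Q_in = 3221.6950 kJ/kg
eta = 0.4299 = 42.9932%

eta = 42.9932%


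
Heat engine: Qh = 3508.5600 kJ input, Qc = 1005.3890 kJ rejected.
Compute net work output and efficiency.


W = 3508.5600 - 1005.3890 = 2503.1710 kJ
eta = 2503.1710 / 3508.5600 = 0.7134 = 71.3447%

W = 2503.1710 kJ, eta = 71.3447%


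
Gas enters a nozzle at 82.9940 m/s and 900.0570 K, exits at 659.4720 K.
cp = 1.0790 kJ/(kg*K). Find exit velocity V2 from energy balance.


dT = 240.5850 K
2*cp*1000*dT = 519182.4300
V1^2 = 6888.0040
V2 = sqrt(526070.4340) = 725.3071 m/s

725.3071 m/s


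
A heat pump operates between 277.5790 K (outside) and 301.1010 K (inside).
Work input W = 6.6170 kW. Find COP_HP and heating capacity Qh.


COP = 301.1010 / 23.5220 = 12.8008
Qh = 12.8008 * 6.6170 = 84.7031 kW

COP = 12.8008, Qh = 84.7031 kW


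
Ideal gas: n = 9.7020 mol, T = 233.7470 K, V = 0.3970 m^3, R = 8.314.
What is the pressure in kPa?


P = nRT/V = 9.7020 * 8.314 * 233.7470 / 0.3970
= 18854.6006 / 0.3970 = 47492.6966 Pa = 47.4927 kPa

47.4927 kPa


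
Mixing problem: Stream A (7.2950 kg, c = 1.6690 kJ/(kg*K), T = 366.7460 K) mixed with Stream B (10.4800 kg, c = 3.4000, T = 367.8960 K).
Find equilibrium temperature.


num = 17574.1330
den = 47.8074
Tf = 367.6031 K

367.6031 K


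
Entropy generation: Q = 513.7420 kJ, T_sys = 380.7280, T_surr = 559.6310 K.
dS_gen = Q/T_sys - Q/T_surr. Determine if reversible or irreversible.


dS_sys = 513.7420/380.7280 = 1.3494 kJ/K
dS_surr = -513.7420/559.6310 = -0.9180 kJ/K
dS_gen = 1.3494 - 0.9180 = 0.4314 kJ/K (irreversible)

dS_gen = 0.4314 kJ/K, irreversible


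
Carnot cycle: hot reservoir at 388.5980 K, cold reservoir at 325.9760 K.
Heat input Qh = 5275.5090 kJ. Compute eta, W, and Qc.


eta = 1 - 325.9760/388.5980 = 0.1611
W = 0.1611 * 5275.5090 = 850.1406 kJ
Qc = 5275.5090 - 850.1406 = 4425.3684 kJ

eta = 16.1149%, W = 850.1406 kJ, Qc = 4425.3684 kJ


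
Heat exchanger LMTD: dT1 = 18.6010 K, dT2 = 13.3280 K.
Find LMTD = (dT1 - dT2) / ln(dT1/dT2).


dT1/dT2 = 1.3956
ln(dT1/dT2) = 0.3333
LMTD = 5.2730 / 0.3333 = 15.8183 K

15.8183 K


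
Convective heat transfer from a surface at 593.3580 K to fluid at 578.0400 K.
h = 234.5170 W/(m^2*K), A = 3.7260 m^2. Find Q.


dT = 15.3180 K
Q = 234.5170 * 3.7260 * 15.3180 = 13385.0268 W

13385.0268 W


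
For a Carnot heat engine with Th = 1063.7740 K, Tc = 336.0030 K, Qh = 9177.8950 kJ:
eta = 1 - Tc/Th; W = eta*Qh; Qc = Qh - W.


eta = 1 - 336.0030/1063.7740 = 0.6841
W = 0.6841 * 9177.8950 = 6278.9707 kJ
Qc = 9177.8950 - 6278.9707 = 2898.9243 kJ

eta = 68.4141%, W = 6278.9707 kJ, Qc = 2898.9243 kJ


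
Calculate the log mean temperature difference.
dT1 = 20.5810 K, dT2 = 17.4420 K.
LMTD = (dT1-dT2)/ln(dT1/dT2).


dT1/dT2 = 1.1800
ln(dT1/dT2) = 0.1655
LMTD = 3.1390 / 0.1655 = 18.9682 K

18.9682 K


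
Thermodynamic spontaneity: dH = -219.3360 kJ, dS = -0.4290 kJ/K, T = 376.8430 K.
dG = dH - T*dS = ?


T*dS = 376.8430 * -0.4290 = -161.6656 kJ
dG = -219.3360 + 161.6656 = -57.6704 kJ (spontaneous)

dG = -57.6704 kJ, spontaneous


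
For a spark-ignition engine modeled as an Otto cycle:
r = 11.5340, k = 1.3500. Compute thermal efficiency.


r^(k-1) = 2.3534
eta = 1 - 1/2.3534 = 0.5751 = 57.5080%

57.5080%


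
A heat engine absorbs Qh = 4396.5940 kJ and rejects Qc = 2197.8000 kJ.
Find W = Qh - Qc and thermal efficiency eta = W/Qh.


W = 4396.5940 - 2197.8000 = 2198.7940 kJ
eta = 2198.7940 / 4396.5940 = 0.5001 = 50.0113%

W = 2198.7940 kJ, eta = 50.0113%


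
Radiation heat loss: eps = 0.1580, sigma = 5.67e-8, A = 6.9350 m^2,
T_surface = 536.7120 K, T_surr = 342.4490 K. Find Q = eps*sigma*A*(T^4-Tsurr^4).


T^4 = 8.2978e+10
Tsurr^4 = 1.3753e+10
Q = 0.1580 * 5.67e-8 * 6.9350 * 6.9226e+10 = 4300.8573 W

4300.8573 W


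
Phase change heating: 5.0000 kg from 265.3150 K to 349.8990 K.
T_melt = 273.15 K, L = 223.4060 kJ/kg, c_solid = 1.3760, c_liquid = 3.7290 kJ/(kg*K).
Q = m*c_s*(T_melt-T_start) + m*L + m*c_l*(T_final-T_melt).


Q1 (sensible, solid) = 5.0000 * 1.3760 * 7.8350 = 53.9048 kJ
Q2 (latent) = 5.0000 * 223.4060 = 1117.0300 kJ
Q3 (sensible, liquid) = 5.0000 * 3.7290 * 76.7490 = 1430.9851 kJ
Q_total = 2601.9199 kJ

2601.9199 kJ


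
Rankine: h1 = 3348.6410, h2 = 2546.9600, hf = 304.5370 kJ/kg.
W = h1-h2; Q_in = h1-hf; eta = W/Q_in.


W = 801.6810 kJ/kg
Q_in = 3044.1040 kJ/kg
eta = 0.2634 = 26.3355%

eta = 26.3355%


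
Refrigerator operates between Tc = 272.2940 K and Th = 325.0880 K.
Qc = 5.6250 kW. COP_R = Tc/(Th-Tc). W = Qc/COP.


COP = 272.2940 / 52.7940 = 5.1577
W = 5.6250 / 5.1577 = 1.0906 kW

COP = 5.1577, W = 1.0906 kW


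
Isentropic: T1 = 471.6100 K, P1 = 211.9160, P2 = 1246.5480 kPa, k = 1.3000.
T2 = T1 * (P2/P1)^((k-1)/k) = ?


(k-1)/k = 0.2308
(P2/P1)^exp = 1.5052
T2 = 471.6100 * 1.5052 = 709.8562 K

709.8562 K


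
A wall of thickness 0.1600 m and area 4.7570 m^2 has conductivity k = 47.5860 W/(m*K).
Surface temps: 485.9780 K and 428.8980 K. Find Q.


dT = 57.0800 K
Q = 47.5860 * 4.7570 * 57.0800 / 0.1600 = 80756.2853 W

80756.2853 W


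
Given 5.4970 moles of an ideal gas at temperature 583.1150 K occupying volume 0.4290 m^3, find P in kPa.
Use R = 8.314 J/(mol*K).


P = nRT/V = 5.4970 * 8.314 * 583.1150 / 0.4290
= 26649.5556 / 0.4290 = 62120.1761 Pa = 62.1202 kPa

62.1202 kPa


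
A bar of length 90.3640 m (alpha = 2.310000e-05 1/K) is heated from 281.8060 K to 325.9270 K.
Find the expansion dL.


dT = 44.1210 K
dL = 2.310000e-05 * 90.3640 * 44.1210 = 0.092099 m
L_final = 90.456099 m

dL = 0.092099 m
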